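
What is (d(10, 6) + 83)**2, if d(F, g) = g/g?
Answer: 7056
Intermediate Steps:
d(F, g) = 1
(d(10, 6) + 83)**2 = (1 + 83)**2 = 84**2 = 7056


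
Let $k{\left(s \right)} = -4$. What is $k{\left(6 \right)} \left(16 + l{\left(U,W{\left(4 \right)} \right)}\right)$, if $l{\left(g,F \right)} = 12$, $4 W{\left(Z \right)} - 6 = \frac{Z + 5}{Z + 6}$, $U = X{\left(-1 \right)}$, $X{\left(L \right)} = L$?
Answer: $-112$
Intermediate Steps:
$U = -1$
$W{\left(Z \right)} = \frac{3}{2} + \frac{5 + Z}{4 \left(6 + Z\right)}$ ($W{\left(Z \right)} = \frac{3}{2} + \frac{\left(Z + 5\right) \frac{1}{Z + 6}}{4} = \frac{3}{2} + \frac{\left(5 + Z\right) \frac{1}{6 + Z}}{4} = \frac{3}{2} + \frac{\frac{1}{6 + Z} \left(5 + Z\right)}{4} = \frac{3}{2} + \frac{5 + Z}{4 \left(6 + Z\right)}$)
$k{\left(6 \right)} \left(16 + l{\left(U,W{\left(4 \right)} \right)}\right) = - 4 \left(16 + 12\right) = \left(-4\right) 28 = -112$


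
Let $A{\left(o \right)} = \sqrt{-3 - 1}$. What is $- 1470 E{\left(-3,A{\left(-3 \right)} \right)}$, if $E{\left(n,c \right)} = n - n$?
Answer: $0$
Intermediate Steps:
$A{\left(o \right)} = 2 i$ ($A{\left(o \right)} = \sqrt{-4} = 2 i$)
$E{\left(n,c \right)} = 0$
$- 1470 E{\left(-3,A{\left(-3 \right)} \right)} = \left(-1470\right) 0 = 0$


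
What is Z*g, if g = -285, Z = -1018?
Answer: 290130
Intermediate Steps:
Z*g = -1018*(-285) = 290130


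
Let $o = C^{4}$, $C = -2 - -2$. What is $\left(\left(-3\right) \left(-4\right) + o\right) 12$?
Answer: $144$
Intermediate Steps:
$C = 0$ ($C = -2 + 2 = 0$)
$o = 0$ ($o = 0^{4} = 0$)
$\left(\left(-3\right) \left(-4\right) + o\right) 12 = \left(\left(-3\right) \left(-4\right) + 0\right) 12 = \left(12 + 0\right) 12 = 12 \cdot 12 = 144$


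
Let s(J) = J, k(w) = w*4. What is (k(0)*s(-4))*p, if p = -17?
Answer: 0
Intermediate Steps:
k(w) = 4*w
(k(0)*s(-4))*p = ((4*0)*(-4))*(-17) = (0*(-4))*(-17) = 0*(-17) = 0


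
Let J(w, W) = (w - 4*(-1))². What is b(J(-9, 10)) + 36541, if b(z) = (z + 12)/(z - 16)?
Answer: 328906/9 ≈ 36545.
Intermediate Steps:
J(w, W) = (4 + w)² (J(w, W) = (w + 4)² = (4 + w)²)
b(z) = (12 + z)/(-16 + z)
b(J(-9, 10)) + 36541 = (12 + (4 - 9)²)/(-16 + (4 - 9)²) + 36541 = (12 + (-5)²)/(-16 + (-5)²) + 36541 = (12 + 25)/(-16 + 25) + 36541 = 37/9 + 36541 = 328906/9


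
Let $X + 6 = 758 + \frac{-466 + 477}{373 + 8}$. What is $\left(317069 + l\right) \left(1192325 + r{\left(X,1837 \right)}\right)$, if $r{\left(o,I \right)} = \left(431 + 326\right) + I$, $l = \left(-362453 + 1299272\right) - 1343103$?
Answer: $-106604698585$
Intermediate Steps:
$l = -406284$ ($l = 936819 - 1343103 = -406284$)
$X = \frac{286523}{381}$ ($X = -6 + \left(758 + \frac{-466 + 477}{373 + 8}\right) = -6 + \left(758 + \frac{11}{381}\right) = -6 + \frac{288809}{381} = \frac{286523}{381} \approx 752.03$)
$r{\left(o,I \right)} = 757 + I$
$\left(317069 + l\right) \left(1192325 + r{\left(X,1837 \right)}\right) = \left(317069 - 406284\right) \left(1192325 + \left(757 + 1837\right)\right) = - 89215 \left(1192325 + 2594\right) = \left(-89215\right) 1194919 = -106604698585$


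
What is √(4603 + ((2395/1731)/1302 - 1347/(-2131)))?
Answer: 5*√471955656073815917654/1600922274 ≈ 67.850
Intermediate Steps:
√(4603 + ((2395/1731)/1302 - 1347/(-2131))) = √(4603 + ((2395*(1/1731))*(1/1302) - 1347*(-1/2131))) = √(4603 + ((2395/1731)*(1/1302) + 1347/2131)) = √(4603 + (2395/2253762 + 1347/2131)) = √(4603 + 3040921159/4802766822) = √(22110176602825/4802766822) = 5*√471955656073815917654/1600922274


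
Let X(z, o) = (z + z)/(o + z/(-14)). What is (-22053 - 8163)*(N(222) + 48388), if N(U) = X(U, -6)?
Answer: -24845126144/17 ≈ -1.4615e+9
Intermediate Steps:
X(z, o) = 2*z/(o - z/14) (X(z, o) = (2*z)/(o + z*(-1/14)) = (2*z)/(o - z/14) = 2*z/(o - z/14))
N(U) = 28*U/(-84 - U) (N(U) = 28*U/(-U + 14*(-6)) = 28*U/(-U - 84) = 28*U/(-84 - U))
(-22053 - 8163)*(N(222) + 48388) = (-22053 - 8163)*(-28*222/(84 + 222) + 48388) = -30216*(-28*222/306 + 48388) = -30216*(-28*222*1/306 + 48388) = -30216*(-1036/51 + 48388) = -30216*2466752/51 = -24845126144/17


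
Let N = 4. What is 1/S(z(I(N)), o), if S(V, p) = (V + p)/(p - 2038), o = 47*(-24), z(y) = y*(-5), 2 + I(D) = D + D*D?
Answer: 1583/609 ≈ 2.5993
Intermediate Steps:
I(D) = -2 + D + D**2 (I(D) = -2 + (D + D*D) = -2 + (D + D**2) = -2 + D + D**2)
z(y) = -5*y
o = -1128
S(V, p) = (V + p)/(-2038 + p)
1/S(z(I(N)), o) = 1/((-5*(-2 + 4 + 4**2) - 1128)/(-2038 - 1128)) = 1/((-5*(-2 + 4 + 16) - 1128)/(-3166)) = 1/(-(-5*18 - 1128)/3166) = 1/(-(-90 - 1128)/3166) = 1/(-1/3166*(-1218)) = 1/(609/1583) = 1583/609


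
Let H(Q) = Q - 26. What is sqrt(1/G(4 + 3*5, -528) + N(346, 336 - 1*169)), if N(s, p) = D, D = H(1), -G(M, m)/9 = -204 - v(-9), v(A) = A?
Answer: I*sqrt(8555430)/585 ≈ 4.9999*I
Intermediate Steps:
G(M, m) = 1755 (G(M, m) = -9*(-204 - 1*(-9)) = -9*(-204 + 9) = -9*(-195) = 1755)
H(Q) = -26 + Q
D = -25 (D = -26 + 1 = -25)
N(s, p) = -25
sqrt(1/G(4 + 3*5, -528) + N(346, 336 - 1*169)) = sqrt(1/1755 - 25) = sqrt(-43874/1755) = I*sqrt(8555430)/585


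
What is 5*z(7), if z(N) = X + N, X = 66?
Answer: 365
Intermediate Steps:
z(N) = 66 + N
5*z(7) = 5*(66 + 7) = 5*73 = 365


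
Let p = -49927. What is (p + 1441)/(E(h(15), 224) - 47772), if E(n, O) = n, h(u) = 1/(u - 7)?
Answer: 387888/382175 ≈ 1.0149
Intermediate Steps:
h(u) = 1/(-7 + u)
(p + 1441)/(E(h(15), 224) - 47772) = (-49927 + 1441)/(1/(-7 + 15) - 47772) = -48486/(1/8 - 47772) = -48486/(⅛ - 47772) = -48486/(-382175/8) = -48486*(-8/382175) = 387888/382175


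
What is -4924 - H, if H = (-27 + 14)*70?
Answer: -4014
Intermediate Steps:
H = -910 (H = -13*70 = -910)
-4924 - H = -4924 - 1*(-910) = -4924 + 910 = -4014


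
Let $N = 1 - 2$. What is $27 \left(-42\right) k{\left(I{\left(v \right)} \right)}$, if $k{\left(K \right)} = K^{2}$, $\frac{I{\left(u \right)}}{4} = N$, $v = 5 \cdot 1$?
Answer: $-18144$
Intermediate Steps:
$v = 5$
$N = -1$
$I{\left(u \right)} = -4$ ($I{\left(u \right)} = 4 \left(-1\right) = -4$)
$27 \left(-42\right) k{\left(I{\left(v \right)} \right)} = 27 \left(-42\right) \left(-4\right)^{2} = \left(-1134\right) 16 = -18144$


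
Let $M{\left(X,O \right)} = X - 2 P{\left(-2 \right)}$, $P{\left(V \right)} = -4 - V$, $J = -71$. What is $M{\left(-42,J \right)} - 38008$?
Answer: $-38046$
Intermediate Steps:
$M{\left(X,O \right)} = 4 + X$ ($M{\left(X,O \right)} = X - 2 \left(-4 - -2\right) = X - 2 \left(-4 + 2\right) = X - -4 = X + 4 = 4 + X$)
$M{\left(-42,J \right)} - 38008 = \left(4 - 42\right) - 38008 = -38 - 38008 = -38046$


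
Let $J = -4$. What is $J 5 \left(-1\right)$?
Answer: $20$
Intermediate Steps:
$J 5 \left(-1\right) = \left(-4\right) 5 \left(-1\right) = \left(-20\right) \left(-1\right) = 20$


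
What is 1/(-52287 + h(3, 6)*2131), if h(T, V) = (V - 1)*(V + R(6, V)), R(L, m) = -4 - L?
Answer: -1/94907 ≈ -1.0537e-5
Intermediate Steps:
h(T, V) = (-1 + V)*(-10 + V) (h(T, V) = (V - 1)*(V + (-4 - 1*6)) = (-1 + V)*(V + (-4 - 6)) = (-1 + V)*(V - 10) = (-1 + V)*(-10 + V))
1/(-52287 + h(3, 6)*2131) = 1/(-52287 + (10 + 6² - 11*6)*2131) = 1/(-52287 + (10 + 36 - 66)*2131) = 1/(-52287 - 20*2131) = 1/(-52287 - 42620) = 1/(-94907) = -1/94907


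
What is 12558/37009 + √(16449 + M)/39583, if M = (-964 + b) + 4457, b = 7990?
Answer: 1794/5287 + 2*√6983/39583 ≈ 0.34354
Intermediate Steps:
M = 11483 (M = (-964 + 7990) + 4457 = 7026 + 4457 = 11483)
12558/37009 + √(16449 + M)/39583 = 12558/37009 + √(16449 + 11483)/39583 = 12558*(1/37009) + √27932*(1/39583) = 1794/5287 + (2*√6983)*(1/39583) = 1794/5287 + 2*√6983/39583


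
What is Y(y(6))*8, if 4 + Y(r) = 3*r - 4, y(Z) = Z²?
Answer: 800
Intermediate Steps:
Y(r) = -8 + 3*r (Y(r) = -4 + (3*r - 4) = -4 + (-4 + 3*r) = -8 + 3*r)
Y(y(6))*8 = (-8 + 3*6²)*8 = (-8 + 3*36)*8 = (-8 + 108)*8 = 100*8 = 800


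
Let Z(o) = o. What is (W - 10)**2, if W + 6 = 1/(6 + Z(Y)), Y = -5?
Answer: 225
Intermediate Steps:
W = -5 (W = -6 + 1/(6 - 5) = -6 + 1/1 = -6 + 1 = -5)
(W - 10)**2 = (-5 - 10)**2 = (-15)**2 = 225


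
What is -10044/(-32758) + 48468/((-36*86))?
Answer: -64859105/4225782 ≈ -15.348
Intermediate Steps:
-10044/(-32758) + 48468/((-36*86)) = -10044*(-1/32758) + 48468/(-3096) = 5022/16379 + 48468*(-1/3096) = 5022/16379 - 4039/258 = -64859105/4225782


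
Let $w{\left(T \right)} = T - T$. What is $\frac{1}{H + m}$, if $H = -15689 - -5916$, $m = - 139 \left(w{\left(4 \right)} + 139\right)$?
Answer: $- \frac{1}{29094} \approx -3.4371 \cdot 10^{-5}$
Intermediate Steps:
$w{\left(T \right)} = 0$
$m = -19321$ ($m = - 139 \left(0 + 139\right) = \left(-139\right) 139 = -19321$)
$H = -9773$ ($H = -15689 + 5916 = -9773$)
$\frac{1}{H + m} = \frac{1}{-9773 - 19321} = \frac{1}{-29094} = - \frac{1}{29094}$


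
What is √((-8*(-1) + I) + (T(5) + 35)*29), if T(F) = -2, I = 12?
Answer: √977 ≈ 31.257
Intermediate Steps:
√((-8*(-1) + I) + (T(5) + 35)*29) = √((-8*(-1) + 12) + (-2 + 35)*29) = √((8 + 12) + 33*29) = √(20 + 957) = √977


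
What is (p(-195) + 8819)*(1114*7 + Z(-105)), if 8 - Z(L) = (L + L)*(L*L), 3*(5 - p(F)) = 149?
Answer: 20383267696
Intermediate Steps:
p(F) = -134/3 (p(F) = 5 - ⅓*149 = 5 - 149/3 = -134/3)
Z(L) = 8 - 2*L³ (Z(L) = 8 - (L + L)*L*L = 8 - 2*L*L² = 8 - 2*L³)
(p(-195) + 8819)*(1114*7 + Z(-105)) = (-134/3 + 8819)*(1114*7 + (8 - 2*(-105)³)) = 26323*(7798 + (8 - 2*(-1157625)))/3 = 26323*(7798 + (8 + 2315250))/3 = 26323*(7798 + 2315258)/3 = (26323/3)*2323056 = 20383267696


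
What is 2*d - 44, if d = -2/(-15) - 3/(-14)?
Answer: -4547/105 ≈ -43.305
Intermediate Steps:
d = 73/210 (d = -2*(-1/15) - 3*(-1/14) = 2/15 + 3/14 = 73/210 ≈ 0.34762)
2*d - 44 = 2*(73/210) - 44 = 73/105 - 44 = -4547/105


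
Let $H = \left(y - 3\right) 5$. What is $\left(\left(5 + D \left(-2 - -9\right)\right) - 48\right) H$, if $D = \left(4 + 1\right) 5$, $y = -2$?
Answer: $-3300$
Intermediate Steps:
$D = 25$ ($D = 5 \cdot 5 = 25$)
$H = -25$ ($H = \left(-2 - 3\right) 5 = \left(-5\right) 5 = -25$)
$\left(\left(5 + D \left(-2 - -9\right)\right) - 48\right) H = \left(\left(5 + 25 \left(-2 - -9\right)\right) - 48\right) \left(-25\right) = \left(\left(5 + 25 \left(-2 + 9\right)\right) - 48\right) \left(-25\right) = \left(\left(5 + 25 \cdot 7\right) - 48\right) \left(-25\right) = \left(\left(5 + 175\right) - 48\right) \left(-25\right) = \left(180 - 48\right) \left(-25\right) = 132 \left(-25\right) = -3300$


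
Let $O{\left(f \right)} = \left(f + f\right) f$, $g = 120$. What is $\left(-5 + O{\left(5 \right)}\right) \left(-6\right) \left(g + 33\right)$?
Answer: $-41310$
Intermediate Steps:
$O{\left(f \right)} = 2 f^{2}$ ($O{\left(f \right)} = 2 f f = 2 f^{2}$)
$\left(-5 + O{\left(5 \right)}\right) \left(-6\right) \left(g + 33\right) = \left(-5 + 2 \cdot 5^{2}\right) \left(-6\right) \left(120 + 33\right) = \left(-5 + 2 \cdot 25\right) \left(-6\right) 153 = \left(-5 + 50\right) \left(-6\right) 153 = 45 \left(-6\right) 153 = \left(-270\right) 153 = -41310$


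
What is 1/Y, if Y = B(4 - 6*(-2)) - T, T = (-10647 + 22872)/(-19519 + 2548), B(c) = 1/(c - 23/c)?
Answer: 1318081/1039987 ≈ 1.2674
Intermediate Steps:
T = -4075/5657 (T = 12225/(-16971) = 12225*(-1/16971) = -4075/5657 ≈ -0.72035)
Y = 1039987/1318081 (Y = (4 - 6*(-2))/(-23 + (4 - 6*(-2))²) - 1*(-4075/5657) = (4 + 12)/(-23 + (4 + 12)²) + 4075/5657 = 16/(-23 + 16²) + 4075/5657 = 16/(-23 + 256) + 4075/5657 = 16/233 + 4075/5657 = 1039987/1318081 ≈ 0.78902)
1/Y = 1/(1039987/1318081) = 1318081/1039987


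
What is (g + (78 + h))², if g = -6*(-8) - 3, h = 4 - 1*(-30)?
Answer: 24649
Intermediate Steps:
h = 34 (h = 4 + 30 = 34)
g = 45 (g = 48 - 3 = 45)
(g + (78 + h))² = (45 + (78 + 34))² = (45 + 112)² = 157² = 24649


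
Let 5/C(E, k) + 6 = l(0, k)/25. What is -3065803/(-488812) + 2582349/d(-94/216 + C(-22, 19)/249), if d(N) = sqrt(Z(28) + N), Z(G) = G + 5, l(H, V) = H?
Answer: 3065803/488812 + 15494094*sqrt(72678369)/291881 ≈ 4.5255e+5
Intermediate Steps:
Z(G) = 5 + G
C(E, k) = -5/6 (C(E, k) = 5/(-6 + 0/25) = 5/(-6 + 0*(1/25)) = 5/(-6 + 0) = 5/(-6) = 5*(-1/6) = -5/6)
d(N) = sqrt(33 + N) (d(N) = sqrt((5 + 28) + N) = sqrt(33 + N))
-3065803/(-488812) + 2582349/d(-94/216 + C(-22, 19)/249) = -3065803/(-488812) + 2582349/(sqrt(33 + (-94/216 - 5/6/249))) = -3065803*(-1/488812) + 2582349/(sqrt(33 + (-94*1/216 - 5/6*1/249))) = 3065803/488812 + 2582349/(sqrt(33 + (-47/108 - 5/1494))) = 3065803/488812 + 2582349/(sqrt(33 - 3931/8964)) = 3065803/488812 + 2582349/(sqrt(291881/8964)) = 3065803/488812 + 2582349/((sqrt(72678369)/1494)) = 3065803/488812 + 2582349*(6*sqrt(72678369)/291881) = 3065803/488812 + 15494094*sqrt(72678369)/291881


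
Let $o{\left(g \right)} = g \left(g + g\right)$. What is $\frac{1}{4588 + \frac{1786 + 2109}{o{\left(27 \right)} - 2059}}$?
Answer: $\frac{601}{2753493} \approx 0.00021827$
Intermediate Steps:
$o{\left(g \right)} = 2 g^{2}$ ($o{\left(g \right)} = g 2 g = 2 g^{2}$)
$\frac{1}{4588 + \frac{1786 + 2109}{o{\left(27 \right)} - 2059}} = \frac{1}{4588 + \frac{1786 + 2109}{2 \cdot 27^{2} - 2059}} = \frac{1}{4588 + \frac{3895}{2 \cdot 729 - 2059}} = \frac{1}{4588 + \frac{3895}{1458 - 2059}} = \frac{1}{4588 + \frac{3895}{-601}} = \frac{1}{4588 + 3895 \left(- \frac{1}{601}\right)} = \frac{1}{4588 - \frac{3895}{601}} = \frac{1}{\frac{2753493}{601}} = \frac{601}{2753493}$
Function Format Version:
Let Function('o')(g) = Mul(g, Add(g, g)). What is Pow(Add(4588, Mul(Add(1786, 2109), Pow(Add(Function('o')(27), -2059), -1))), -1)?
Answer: Rational(601, 2753493) ≈ 0.00021827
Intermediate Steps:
Function('o')(g) = Mul(2, Pow(g, 2)) (Function('o')(g) = Mul(g, Mul(2, g)) = Mul(2, Pow(g, 2)))
Pow(Add(4588, Mul(Add(1786, 2109), Pow(Add(Function('o')(27), -2059), -1))), -1) = Pow(Add(4588, Mul(Add(1786, 2109), Pow(Add(Mul(2, Pow(27, 2)), -2059), -1))), -1) = Pow(Add(4588, Mul(3895, Pow(Add(Mul(2, 729), -2059), -1))), -1) = Pow(Add(4588, Mul(3895, Pow(Add(1458, -2059), -1))), -1) = Pow(Add(4588, Mul(3895, Pow(-601, -1))), -1) = Pow(Add(4588, Mul(3895, Rational(-1, 601))), -1) = Pow(Add(4588, Rational(-3895, 601)), -1) = Pow(Rational(2753493, 601), -1) = Rational(601, 2753493)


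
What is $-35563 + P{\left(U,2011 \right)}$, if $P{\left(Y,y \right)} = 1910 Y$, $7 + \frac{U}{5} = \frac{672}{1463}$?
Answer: $- \frac{20487517}{209} \approx -98026.0$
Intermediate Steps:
$U = - \frac{6835}{209}$ ($U = -35 + 5 \cdot \frac{672}{1463} = -35 + 5 \cdot 672 \cdot \frac{1}{1463} = -35 + 5 \cdot \frac{96}{209} = -35 + \frac{480}{209} = - \frac{6835}{209} \approx -32.703$)
$-35563 + P{\left(U,2011 \right)} = -35563 + 1910 \left(- \frac{6835}{209}\right) = -35563 - \frac{13054850}{209} = - \frac{20487517}{209}$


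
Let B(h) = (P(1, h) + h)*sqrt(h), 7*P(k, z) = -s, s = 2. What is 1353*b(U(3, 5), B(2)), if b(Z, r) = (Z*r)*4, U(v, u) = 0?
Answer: 0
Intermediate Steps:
P(k, z) = -2/7 (P(k, z) = (-1*2)/7 = (1/7)*(-2) = -2/7)
B(h) = sqrt(h)*(-2/7 + h) (B(h) = (-2/7 + h)*sqrt(h) = sqrt(h)*(-2/7 + h))
b(Z, r) = 4*Z*r
1353*b(U(3, 5), B(2)) = 1353*(4*0*(sqrt(2)*(-2/7 + 2))) = 1353*(4*0*(sqrt(2)*(12/7))) = 1353*(4*0*(12*sqrt(2)/7)) = 1353*0 = 0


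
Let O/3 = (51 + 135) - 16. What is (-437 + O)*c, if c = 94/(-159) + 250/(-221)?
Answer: -4418252/35139 ≈ -125.74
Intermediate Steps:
O = 510 (O = 3*((51 + 135) - 16) = 3*(186 - 16) = 3*170 = 510)
c = -60524/35139 (c = 94*(-1/159) + 250*(-1/221) = -94/159 - 250/221 = -60524/35139 ≈ -1.7224)
(-437 + O)*c = (-437 + 510)*(-60524/35139) = 73*(-60524/35139) = -4418252/35139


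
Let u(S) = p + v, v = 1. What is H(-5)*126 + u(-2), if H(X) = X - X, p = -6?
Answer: -5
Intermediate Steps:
H(X) = 0
u(S) = -5 (u(S) = -6 + 1 = -5)
H(-5)*126 + u(-2) = 0*126 - 5 = 0 - 5 = -5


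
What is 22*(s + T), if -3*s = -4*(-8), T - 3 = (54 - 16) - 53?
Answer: -1496/3 ≈ -498.67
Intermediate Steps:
T = -12 (T = 3 + ((54 - 16) - 53) = 3 + (38 - 53) = 3 - 15 = -12)
s = -32/3 (s = -(-4)*(-8)/3 = -1/3*32 = -32/3 ≈ -10.667)
22*(s + T) = 22*(-32/3 - 12) = 22*(-68/3) = -1496/3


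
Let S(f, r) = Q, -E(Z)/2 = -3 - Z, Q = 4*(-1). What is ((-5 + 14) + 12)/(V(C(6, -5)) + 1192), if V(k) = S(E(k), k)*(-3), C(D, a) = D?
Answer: 3/172 ≈ 0.017442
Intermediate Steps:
Q = -4
E(Z) = 6 + 2*Z (E(Z) = -2*(-3 - Z) = 6 + 2*Z)
S(f, r) = -4
V(k) = 12 (V(k) = -4*(-3) = 12)
((-5 + 14) + 12)/(V(C(6, -5)) + 1192) = ((-5 + 14) + 12)/(12 + 1192) = (9 + 12)/1204 = (1/1204)*21 = 3/172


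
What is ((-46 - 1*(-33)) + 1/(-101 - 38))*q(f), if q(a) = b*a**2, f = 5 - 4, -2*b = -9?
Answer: -8136/139 ≈ -58.532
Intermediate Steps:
b = 9/2 (b = -1/2*(-9) = 9/2 ≈ 4.5000)
f = 1
q(a) = 9*a**2/2
((-46 - 1*(-33)) + 1/(-101 - 38))*q(f) = ((-46 - 1*(-33)) + 1/(-101 - 38))*((9/2)*1**2) = ((-46 + 33) + 1/(-139))*((9/2)*1) = (-13 - 1/139)*(9/2) = -1808/139*9/2 = -8136/139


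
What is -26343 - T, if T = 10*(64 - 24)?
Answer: -26743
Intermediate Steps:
T = 400 (T = 10*40 = 400)
-26343 - T = -26343 - 1*400 = -26343 - 400 = -26743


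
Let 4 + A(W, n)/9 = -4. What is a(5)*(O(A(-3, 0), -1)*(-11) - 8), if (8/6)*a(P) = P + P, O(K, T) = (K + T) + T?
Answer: 6045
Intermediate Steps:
A(W, n) = -72 (A(W, n) = -36 + 9*(-4) = -36 - 36 = -72)
O(K, T) = K + 2*T
a(P) = 3*P/2 (a(P) = 3*(P + P)/4 = 3*(2*P)/4 = 3*P/2)
a(5)*(O(A(-3, 0), -1)*(-11) - 8) = ((3/2)*5)*((-72 + 2*(-1))*(-11) - 8) = 15*((-72 - 2)*(-11) - 8)/2 = 15*(-74*(-11) - 8)/2 = 15*(814 - 8)/2 = (15/2)*806 = 6045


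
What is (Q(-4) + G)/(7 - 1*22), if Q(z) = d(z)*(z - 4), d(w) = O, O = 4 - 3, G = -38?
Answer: 46/15 ≈ 3.0667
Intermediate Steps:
O = 1
d(w) = 1
Q(z) = -4 + z (Q(z) = 1*(z - 4) = 1*(-4 + z) = -4 + z)
(Q(-4) + G)/(7 - 1*22) = ((-4 - 4) - 38)/(7 - 1*22) = (-8 - 38)/(7 - 22) = -46/(-15) = -46*(-1/15) = 46/15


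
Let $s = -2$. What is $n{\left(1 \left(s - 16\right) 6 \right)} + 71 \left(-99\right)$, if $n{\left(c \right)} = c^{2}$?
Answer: $4635$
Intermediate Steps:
$n{\left(1 \left(s - 16\right) 6 \right)} + 71 \left(-99\right) = \left(1 \left(-2 - 16\right) 6\right)^{2} + 71 \left(-99\right) = \left(1 \left(-2 - 16\right) 6\right)^{2} - 7029 = \left(1 \left(-18\right) 6\right)^{2} - 7029 = \left(\left(-18\right) 6\right)^{2} - 7029 = \left(-108\right)^{2} - 7029 = 11664 - 7029 = 4635$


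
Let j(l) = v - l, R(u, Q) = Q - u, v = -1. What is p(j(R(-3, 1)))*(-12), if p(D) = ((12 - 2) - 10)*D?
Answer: 0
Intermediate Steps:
j(l) = -1 - l
p(D) = 0 (p(D) = (10 - 10)*D = 0*D = 0)
p(j(R(-3, 1)))*(-12) = 0*(-12) = 0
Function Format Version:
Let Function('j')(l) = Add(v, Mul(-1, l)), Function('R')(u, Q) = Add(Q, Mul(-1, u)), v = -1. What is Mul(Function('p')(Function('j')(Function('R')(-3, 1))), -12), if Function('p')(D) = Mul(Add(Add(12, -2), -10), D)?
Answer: 0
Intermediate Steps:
Function('j')(l) = Add(-1, Mul(-1, l))
Function('p')(D) = 0 (Function('p')(D) = Mul(Add(10, -10), D) = Mul(0, D) = 0)
Mul(Function('p')(Function('j')(Function('R')(-3, 1))), -12) = Mul(0, -12) = 0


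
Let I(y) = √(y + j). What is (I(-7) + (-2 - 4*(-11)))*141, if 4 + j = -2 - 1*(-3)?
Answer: 5922 + 141*I*√10 ≈ 5922.0 + 445.88*I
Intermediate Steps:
j = -3 (j = -4 + (-2 - 1*(-3)) = -4 + (-2 + 3) = -4 + 1 = -3)
I(y) = √(-3 + y) (I(y) = √(y - 3) = √(-3 + y))
(I(-7) + (-2 - 4*(-11)))*141 = (√(-3 - 7) + (-2 - 4*(-11)))*141 = (√(-10) + (-2 - 1*(-44)))*141 = (I*√10 + (-2 + 44))*141 = (I*√10 + 42)*141 = (42 + I*√10)*141 = 5922 + 141*I*√10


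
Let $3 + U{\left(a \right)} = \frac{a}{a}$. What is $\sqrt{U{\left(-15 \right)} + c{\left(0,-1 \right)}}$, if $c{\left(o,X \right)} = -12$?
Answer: $i \sqrt{14} \approx 3.7417 i$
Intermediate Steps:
$U{\left(a \right)} = -2$ ($U{\left(a \right)} = -3 + \frac{a}{a} = -3 + 1 = -2$)
$\sqrt{U{\left(-15 \right)} + c{\left(0,-1 \right)}} = \sqrt{-2 - 12} = \sqrt{-14} = i \sqrt{14}$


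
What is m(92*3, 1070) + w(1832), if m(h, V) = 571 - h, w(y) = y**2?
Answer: 3356519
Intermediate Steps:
m(92*3, 1070) + w(1832) = (571 - 92*3) + 1832**2 = (571 - 1*276) + 3356224 = (571 - 276) + 3356224 = 295 + 3356224 = 3356519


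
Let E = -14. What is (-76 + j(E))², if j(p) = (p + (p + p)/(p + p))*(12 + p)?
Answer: 2500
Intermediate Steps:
j(p) = (1 + p)*(12 + p) (j(p) = (p + (2*p)/((2*p)))*(12 + p) = (p + (2*p)*(1/(2*p)))*(12 + p) = (p + 1)*(12 + p) = (1 + p)*(12 + p))
(-76 + j(E))² = (-76 + (12 + (-14)² + 13*(-14)))² = (-76 + (12 + 196 - 182))² = (-76 + 26)² = (-50)² = 2500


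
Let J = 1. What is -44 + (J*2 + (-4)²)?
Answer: -26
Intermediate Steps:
-44 + (J*2 + (-4)²) = -44 + (1*2 + (-4)²) = -44 + (2 + 16) = -44 + 18 = -26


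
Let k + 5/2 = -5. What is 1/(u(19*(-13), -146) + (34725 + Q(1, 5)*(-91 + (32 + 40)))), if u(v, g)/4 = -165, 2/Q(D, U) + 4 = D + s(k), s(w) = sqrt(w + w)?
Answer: 408837/13928974832 - 19*I*sqrt(15)/13928974832 ≈ 2.9352e-5 - 5.283e-9*I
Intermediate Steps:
k = -15/2 (k = -5/2 - 5 = -15/2 ≈ -7.5000)
s(w) = sqrt(2)*sqrt(w) (s(w) = sqrt(2*w) = sqrt(2)*sqrt(w))
Q(D, U) = 2/(-4 + D + I*sqrt(15)) (Q(D, U) = 2/(-4 + (D + sqrt(2)*sqrt(-15/2))) = 2/(-4 + (D + sqrt(2)*(I*sqrt(30)/2))) = 2/(-4 + (D + I*sqrt(15))) = 2/(-4 + D + I*sqrt(15)))
u(v, g) = -660 (u(v, g) = 4*(-165) = -660)
1/(u(19*(-13), -146) + (34725 + Q(1, 5)*(-91 + (32 + 40)))) = 1/(-660 + (34725 + (2/(-4 + 1 + I*sqrt(15)))*(-91 + (32 + 40)))) = 1/(-660 + (34725 + (2/(-3 + I*sqrt(15)))*(-91 + 72))) = 1/(-660 + (34725 + (2/(-3 + I*sqrt(15)))*(-19))) = 1/(-660 + (34725 - 38/(-3 + I*sqrt(15)))) = 1/(34065 - 38/(-3 + I*sqrt(15)))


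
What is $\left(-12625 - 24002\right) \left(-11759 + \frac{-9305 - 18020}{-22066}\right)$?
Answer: $\frac{9502756808163}{22066} \approx 4.3065 \cdot 10^{8}$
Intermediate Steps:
$\left(-12625 - 24002\right) \left(-11759 + \frac{-9305 - 18020}{-22066}\right) = - 36627 \left(-11759 + \left(-9305 - 18020\right) \left(- \frac{1}{22066}\right)\right) = - 36627 \left(-11759 - - \frac{27325}{22066}\right) = - 36627 \left(-11759 + \frac{27325}{22066}\right) = \left(-36627\right) \left(- \frac{259446769}{22066}\right) = \frac{9502756808163}{22066}$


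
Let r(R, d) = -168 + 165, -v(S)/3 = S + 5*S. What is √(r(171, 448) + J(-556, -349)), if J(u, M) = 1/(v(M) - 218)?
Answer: I*√6894389/1516 ≈ 1.732*I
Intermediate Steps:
v(S) = -18*S (v(S) = -3*(S + 5*S) = -18*S)
r(R, d) = -3
J(u, M) = 1/(-218 - 18*M) (J(u, M) = 1/(-18*M - 218) = 1/(-218 - 18*M))
√(r(171, 448) + J(-556, -349)) = √(-3 - 1/(218 + 18*(-349))) = √(-3 - 1/(218 - 6282)) = √(-3 - 1/(-6064)) = √(-3 - 1*(-1/6064)) = √(-3 + 1/6064) = √(-18191/6064) = I*√6894389/1516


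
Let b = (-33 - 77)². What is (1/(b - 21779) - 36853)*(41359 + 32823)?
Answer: -26460733346216/9679 ≈ -2.7338e+9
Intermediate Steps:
b = 12100 (b = (-110)² = 12100)
(1/(b - 21779) - 36853)*(41359 + 32823) = (1/(12100 - 21779) - 36853)*(41359 + 32823) = (1/(-9679) - 36853)*74182 = (-1/9679 - 36853)*74182 = -356700188/9679*74182 = -26460733346216/9679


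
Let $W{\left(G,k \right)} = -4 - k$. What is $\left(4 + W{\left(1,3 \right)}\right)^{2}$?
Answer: $9$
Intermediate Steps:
$\left(4 + W{\left(1,3 \right)}\right)^{2} = \left(4 - 7\right)^{2} = \left(-3\right)^{2} = 9$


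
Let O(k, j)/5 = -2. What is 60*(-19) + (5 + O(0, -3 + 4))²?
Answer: -1115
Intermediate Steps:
O(k, j) = -10 (O(k, j) = 5*(-2) = -10)
60*(-19) + (5 + O(0, -3 + 4))² = 60*(-19) + (5 - 10)² = -1140 + (-5)² = -1140 + 25 = -1115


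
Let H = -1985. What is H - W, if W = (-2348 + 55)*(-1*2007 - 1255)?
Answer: -7481751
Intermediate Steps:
W = 7479766 (W = -2293*(-2007 - 1255) = -2293*(-3262) = 7479766)
H - W = -1985 - 1*7479766 = -1985 - 7479766 = -7481751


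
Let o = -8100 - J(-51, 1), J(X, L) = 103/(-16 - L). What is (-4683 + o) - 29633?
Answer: -720969/17 ≈ -42410.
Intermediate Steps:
o = -137597/17 (o = -8100 - (-103)/(16 + 1) = -8100 - (-103)/17 = -8100 - 1*(-103/17) = -8100 + 103/17 = -137597/17 ≈ -8093.9)
(-4683 + o) - 29633 = (-4683 - 137597/17) - 29633 = -217208/17 - 29633 = -720969/17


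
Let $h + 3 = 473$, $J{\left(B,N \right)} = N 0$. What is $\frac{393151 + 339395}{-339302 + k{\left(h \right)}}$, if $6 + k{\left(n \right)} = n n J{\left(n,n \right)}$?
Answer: $- \frac{366273}{169654} \approx -2.1589$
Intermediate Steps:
$J{\left(B,N \right)} = 0$
$h = 470$ ($h = -3 + 473 = 470$)
$k{\left(n \right)} = -6$ ($k{\left(n \right)} = -6 + n n 0 = -6 + n^{2} \cdot 0 = -6 + 0 = -6$)
$\frac{393151 + 339395}{-339302 + k{\left(h \right)}} = \frac{393151 + 339395}{-339302 - 6} = \frac{732546}{-339308} = 732546 \left(- \frac{1}{339308}\right) = - \frac{366273}{169654}$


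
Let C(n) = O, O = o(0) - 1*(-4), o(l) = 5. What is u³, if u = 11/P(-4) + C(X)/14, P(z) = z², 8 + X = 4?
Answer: 3307949/1404928 ≈ 2.3545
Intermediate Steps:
X = -4 (X = -8 + 4 = -4)
O = 9 (O = 5 - 1*(-4) = 5 + 4 = 9)
C(n) = 9
u = 149/112 (u = 11/((-4)²) + 9/14 = 11/16 + 9*(1/14) = 11*(1/16) + 9/14 = 11/16 + 9/14 = 149/112 ≈ 1.3304)
u³ = (149/112)³ = 3307949/1404928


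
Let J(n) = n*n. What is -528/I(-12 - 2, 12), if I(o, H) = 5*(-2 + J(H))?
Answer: -264/355 ≈ -0.74366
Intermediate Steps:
J(n) = n**2
I(o, H) = -10 + 5*H**2 (I(o, H) = 5*(-2 + H**2) = -10 + 5*H**2)
-528/I(-12 - 2, 12) = -528/(-10 + 5*12**2) = -528/(-10 + 5*144) = -528/(-10 + 720) = -528/710 = -528*1/710 = -264/355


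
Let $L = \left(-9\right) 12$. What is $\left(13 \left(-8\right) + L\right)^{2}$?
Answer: $44944$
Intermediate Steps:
$L = -108$
$\left(13 \left(-8\right) + L\right)^{2} = \left(13 \left(-8\right) - 108\right)^{2} = \left(-104 - 108\right)^{2} = \left(-212\right)^{2} = 44944$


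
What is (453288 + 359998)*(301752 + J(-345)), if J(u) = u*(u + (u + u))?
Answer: 535814775522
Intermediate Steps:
J(u) = 3*u² (J(u) = u*(u + 2*u) = u*(3*u) = 3*u²)
(453288 + 359998)*(301752 + J(-345)) = (453288 + 359998)*(301752 + 3*(-345)²) = 813286*(301752 + 3*119025) = 813286*(301752 + 357075) = 813286*658827 = 535814775522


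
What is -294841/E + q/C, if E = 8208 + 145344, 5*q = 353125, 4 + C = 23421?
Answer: 3940318303/3595727184 ≈ 1.0958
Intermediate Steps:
C = 23417 (C = -4 + 23421 = 23417)
q = 70625 (q = (⅕)*353125 = 70625)
E = 153552
-294841/E + q/C = -294841/153552 + 70625/23417 = 3940318303/3595727184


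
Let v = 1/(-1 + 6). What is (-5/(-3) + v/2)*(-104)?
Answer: -2756/15 ≈ -183.73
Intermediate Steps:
v = ⅕ (v = 1/5 = ⅕ ≈ 0.20000)
(-5/(-3) + v/2)*(-104) = (-5/(-3) + (⅕)/2)*(-104) = (-5*(-⅓) + (⅕)*(½))*(-104) = (5/3 + ⅒)*(-104) = (53/30)*(-104) = -2756/15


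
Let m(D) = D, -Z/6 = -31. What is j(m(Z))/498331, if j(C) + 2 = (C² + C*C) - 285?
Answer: 68905/498331 ≈ 0.13827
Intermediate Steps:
Z = 186 (Z = -6*(-31) = 186)
j(C) = -287 + 2*C² (j(C) = -2 + ((C² + C*C) - 285) = -2 + ((C² + C²) - 285) = -2 + (2*C² - 285) = -2 + (-285 + 2*C²) = -287 + 2*C²)
j(m(Z))/498331 = (-287 + 2*186²)/498331 = (-287 + 2*34596)*(1/498331) = (-287 + 69192)*(1/498331) = 68905*(1/498331) = 68905/498331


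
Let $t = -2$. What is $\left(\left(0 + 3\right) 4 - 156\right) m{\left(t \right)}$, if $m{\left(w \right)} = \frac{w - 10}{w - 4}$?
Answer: $-288$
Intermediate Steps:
$m{\left(w \right)} = \frac{-10 + w}{-4 + w}$
$\left(\left(0 + 3\right) 4 - 156\right) m{\left(t \right)} = \left(\left(0 + 3\right) 4 - 156\right) \frac{-10 - 2}{-4 - 2} = \left(3 \cdot 4 - 156\right) \frac{1}{-6} \left(-12\right) = \left(12 - 156\right) \left(\left(- \frac{1}{6}\right) \left(-12\right)\right) = \left(-144\right) 2 = -288$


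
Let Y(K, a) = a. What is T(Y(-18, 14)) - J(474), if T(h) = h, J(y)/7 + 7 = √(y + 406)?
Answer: 63 - 28*√55 ≈ -144.65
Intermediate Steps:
J(y) = -49 + 7*√(406 + y) (J(y) = -49 + 7*√(y + 406) = -49 + 7*√(406 + y))
T(Y(-18, 14)) - J(474) = 14 - (-49 + 7*√(406 + 474)) = 14 - (-49 + 7*√880) = 14 - (-49 + 7*(4*√55)) = 14 - (-49 + 28*√55) = 14 + (49 - 28*√55) = 63 - 28*√55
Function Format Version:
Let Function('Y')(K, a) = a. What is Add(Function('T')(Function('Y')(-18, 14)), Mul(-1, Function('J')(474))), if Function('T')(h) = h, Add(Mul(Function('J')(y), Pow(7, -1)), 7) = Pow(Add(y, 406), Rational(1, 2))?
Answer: Add(63, Mul(-28, Pow(55, Rational(1, 2)))) ≈ -144.65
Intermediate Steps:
Function('J')(y) = Add(-49, Mul(7, Pow(Add(406, y), Rational(1, 2)))) (Function('J')(y) = Add(-49, Mul(7, Pow(Add(y, 406), Rational(1, 2)))) = Add(-49, Mul(7, Pow(Add(406, y), Rational(1, 2)))))
Add(Function('T')(Function('Y')(-18, 14)), Mul(-1, Function('J')(474))) = Add(14, Mul(-1, Add(-49, Mul(7, Pow(Add(406, 474), Rational(1, 2)))))) = Add(14, Mul(-1, Add(-49, Mul(7, Pow(880, Rational(1, 2)))))) = Add(14, Mul(-1, Add(-49, Mul(7, Mul(4, Pow(55, Rational(1, 2))))))) = Add(14, Mul(-1, Add(-49, Mul(28, Pow(55, Rational(1, 2)))))) = Add(14, Add(49, Mul(-28, Pow(55, Rational(1, 2))))) = Add(63, Mul(-28, Pow(55, Rational(1, 2))))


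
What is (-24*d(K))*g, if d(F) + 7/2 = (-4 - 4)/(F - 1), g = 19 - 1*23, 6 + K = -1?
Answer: -240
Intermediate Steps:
K = -7 (K = -6 - 1 = -7)
g = -4 (g = 19 - 23 = -4)
d(F) = -7/2 - 8/(-1 + F) (d(F) = -7/2 + (-4 - 4)/(F - 1) = -7/2 - 8/(-1 + F))
(-24*d(K))*g = -12*(-9 - 7*(-7))/(-1 - 7)*(-4) = -12*(-9 + 49)/(-8)*(-4) = -12*(-1)*40/8*(-4) = -24*(-5/2)*(-4) = 60*(-4) = -240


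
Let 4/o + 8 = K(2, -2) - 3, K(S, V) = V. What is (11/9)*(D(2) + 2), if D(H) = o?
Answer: 242/117 ≈ 2.0684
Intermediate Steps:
o = -4/13 (o = 4/(-8 + (-2 - 3)) = 4/(-8 - 5) = 4/(-13) = 4*(-1/13) = -4/13 ≈ -0.30769)
D(H) = -4/13
(11/9)*(D(2) + 2) = (11/9)*(-4/13 + 2) = (11*(⅑))*(22/13) = (11/9)*(22/13) = 242/117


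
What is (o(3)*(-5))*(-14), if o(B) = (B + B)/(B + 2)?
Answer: 84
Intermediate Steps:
o(B) = 2*B/(2 + B) (o(B) = (2*B)/(2 + B) = 2*B/(2 + B))
(o(3)*(-5))*(-14) = ((2*3/(2 + 3))*(-5))*(-14) = ((2*3/5)*(-5))*(-14) = ((2*3*(⅕))*(-5))*(-14) = ((6/5)*(-5))*(-14) = -6*(-14) = 84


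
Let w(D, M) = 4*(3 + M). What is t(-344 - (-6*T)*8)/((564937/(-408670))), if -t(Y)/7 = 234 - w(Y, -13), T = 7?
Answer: 783829060/564937 ≈ 1387.5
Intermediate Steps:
w(D, M) = 12 + 4*M
t(Y) = -1918 (t(Y) = -7*(234 - (12 + 4*(-13))) = -7*(234 - (12 - 52)) = -7*(234 - 1*(-40)) = -7*(234 + 40) = -7*274 = -1918)
t(-344 - (-6*T)*8)/((564937/(-408670))) = -1918/(564937/(-408670)) = -1918/(564937*(-1/408670)) = -1918/(-564937/408670) = -1918*(-408670/564937) = 783829060/564937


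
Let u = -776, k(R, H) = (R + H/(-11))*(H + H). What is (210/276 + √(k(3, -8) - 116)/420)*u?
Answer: -13580/23 - 388*I*√5313/1155 ≈ -590.43 - 24.486*I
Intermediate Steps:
k(R, H) = 2*H*(R - H/11) (k(R, H) = (R + H*(-1/11))*(2*H) = (R - H/11)*(2*H) = 2*H*(R - H/11))
(210/276 + √(k(3, -8) - 116)/420)*u = (210/276 + √((2/11)*(-8)*(-1*(-8) + 11*3) - 116)/420)*(-776) = (210*(1/276) + √((2/11)*(-8)*(8 + 33) - 116)*(1/420))*(-776) = (35/46 + √((2/11)*(-8)*41 - 116)*(1/420))*(-776) = (35/46 + √(-656/11 - 116)*(1/420))*(-776) = (35/46 + √(-1932/11)*(1/420))*(-776) = (35/46 + (2*I*√5313/11)*(1/420))*(-776) = (35/46 + I*√5313/2310)*(-776) = -13580/23 - 388*I*√5313/1155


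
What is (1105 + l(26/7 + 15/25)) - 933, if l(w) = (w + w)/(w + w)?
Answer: 173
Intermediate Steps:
l(w) = 1 (l(w) = (2*w)/((2*w)) = (2*w)*(1/(2*w)) = 1)
(1105 + l(26/7 + 15/25)) - 933 = (1105 + 1) - 933 = 1106 - 933 = 173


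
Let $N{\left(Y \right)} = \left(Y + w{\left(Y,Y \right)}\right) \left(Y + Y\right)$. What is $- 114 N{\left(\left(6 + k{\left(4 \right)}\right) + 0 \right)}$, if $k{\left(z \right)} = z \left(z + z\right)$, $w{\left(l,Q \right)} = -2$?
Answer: $-311904$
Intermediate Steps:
$k{\left(z \right)} = 2 z^{2}$ ($k{\left(z \right)} = z 2 z = 2 z^{2}$)
$N{\left(Y \right)} = 2 Y \left(-2 + Y\right)$ ($N{\left(Y \right)} = \left(Y - 2\right) \left(Y + Y\right) = \left(-2 + Y\right) 2 Y = 2 Y \left(-2 + Y\right)$)
$- 114 N{\left(\left(6 + k{\left(4 \right)}\right) + 0 \right)} = - 114 \cdot 2 \left(\left(6 + 2 \cdot 4^{2}\right) + 0\right) \left(-2 + \left(\left(6 + 2 \cdot 4^{2}\right) + 0\right)\right) = - 114 \cdot 2 \left(\left(6 + 2 \cdot 16\right) + 0\right) \left(-2 + \left(\left(6 + 2 \cdot 16\right) + 0\right)\right) = - 114 \cdot 2 \left(\left(6 + 32\right) + 0\right) \left(-2 + \left(\left(6 + 32\right) + 0\right)\right) = - 114 \cdot 2 \left(38 + 0\right) \left(-2 + \left(38 + 0\right)\right) = - 114 \cdot 2 \cdot 38 \left(-2 + 38\right) = - 114 \cdot 2 \cdot 38 \cdot 36 = \left(-114\right) 2736 = -311904$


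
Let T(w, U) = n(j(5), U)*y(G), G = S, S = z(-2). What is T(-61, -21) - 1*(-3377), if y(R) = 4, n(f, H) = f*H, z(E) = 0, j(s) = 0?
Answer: 3377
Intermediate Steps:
n(f, H) = H*f
S = 0
G = 0
T(w, U) = 0 (T(w, U) = (U*0)*4 = 0*4 = 0)
T(-61, -21) - 1*(-3377) = 0 - 1*(-3377) = 0 + 3377 = 3377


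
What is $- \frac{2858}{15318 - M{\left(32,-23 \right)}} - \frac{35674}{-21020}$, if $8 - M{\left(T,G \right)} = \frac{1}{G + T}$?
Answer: $\frac{2187439847}{1448183410} \approx 1.5105$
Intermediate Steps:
$M{\left(T,G \right)} = 8 - \frac{1}{G + T}$
$- \frac{2858}{15318 - M{\left(32,-23 \right)}} - \frac{35674}{-21020} = - \frac{2858}{15318 - \frac{-1 + 8 \left(-23\right) + 8 \cdot 32}{-23 + 32}} - \frac{35674}{-21020} = - \frac{2858}{15318 - \frac{-1 - 184 + 256}{9}} - - \frac{17837}{10510} = - \frac{2858}{15318 - \frac{1}{9} \cdot 71} + \frac{17837}{10510} = - \frac{2858}{15318 - \frac{71}{9}} + \frac{17837}{10510} = - \frac{2858}{\frac{137791}{9}} + \frac{17837}{10510} = \left(-2858\right) \frac{9}{137791} + \frac{17837}{10510} = - \frac{25722}{137791} + \frac{17837}{10510} = \frac{2187439847}{1448183410}$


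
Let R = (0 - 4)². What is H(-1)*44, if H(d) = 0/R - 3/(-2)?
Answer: 66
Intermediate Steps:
R = 16 (R = (-4)² = 16)
H(d) = 3/2 (H(d) = 0/16 - 3/(-2) = 0*(1/16) - 3*(-½) = 0 + 3/2 = 3/2)
H(-1)*44 = (3/2)*44 = 66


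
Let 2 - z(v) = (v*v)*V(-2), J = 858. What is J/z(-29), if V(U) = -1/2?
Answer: 132/65 ≈ 2.0308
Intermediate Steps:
V(U) = -½ (V(U) = -1*½ = -½)
z(v) = 2 + v²/2 (z(v) = 2 - v*v*(-1)/2 = 2 - v²*(-1)/2 = 2 - (-1)*v²/2 = 2 + v²/2)
J/z(-29) = 858/(2 + (½)*(-29)²) = 858/(2 + (½)*841) = 858/(2 + 841/2) = 858/(845/2) = 858*(2/845) = 132/65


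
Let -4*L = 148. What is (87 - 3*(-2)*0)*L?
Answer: -3219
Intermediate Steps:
L = -37 (L = -¼*148 = -37)
(87 - 3*(-2)*0)*L = (87 - 3*(-2)*0)*(-37) = (87 + 6*0)*(-37) = (87 + 0)*(-37) = 87*(-37) = -3219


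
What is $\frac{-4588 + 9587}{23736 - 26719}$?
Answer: $- \frac{4999}{2983} \approx -1.6758$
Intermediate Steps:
$\frac{-4588 + 9587}{23736 - 26719} = \frac{4999}{-2983} = 4999 \left(- \frac{1}{2983}\right) = - \frac{4999}{2983}$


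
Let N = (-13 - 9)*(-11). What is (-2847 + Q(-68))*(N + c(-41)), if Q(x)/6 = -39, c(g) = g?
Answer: -619281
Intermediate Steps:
Q(x) = -234 (Q(x) = 6*(-39) = -234)
N = 242 (N = -22*(-11) = 242)
(-2847 + Q(-68))*(N + c(-41)) = (-2847 - 234)*(242 - 41) = -3081*201 = -619281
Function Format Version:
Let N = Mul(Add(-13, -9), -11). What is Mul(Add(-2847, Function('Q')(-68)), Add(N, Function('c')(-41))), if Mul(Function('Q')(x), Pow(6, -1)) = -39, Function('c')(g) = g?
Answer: -619281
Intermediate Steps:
Function('Q')(x) = -234 (Function('Q')(x) = Mul(6, -39) = -234)
N = 242 (N = Mul(-22, -11) = 242)
Mul(Add(-2847, Function('Q')(-68)), Add(N, Function('c')(-41))) = Mul(Add(-2847, -234), Add(242, -41)) = Mul(-3081, 201) = -619281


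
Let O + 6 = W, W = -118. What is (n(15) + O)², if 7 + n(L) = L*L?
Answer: 8836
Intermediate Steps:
n(L) = -7 + L² (n(L) = -7 + L*L = -7 + L²)
O = -124 (O = -6 - 118 = -124)
(n(15) + O)² = ((-7 + 15²) - 124)² = ((-7 + 225) - 124)² = (218 - 124)² = 94² = 8836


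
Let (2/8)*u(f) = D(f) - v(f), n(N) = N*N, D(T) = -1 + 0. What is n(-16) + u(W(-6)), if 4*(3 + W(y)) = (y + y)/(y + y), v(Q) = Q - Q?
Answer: 252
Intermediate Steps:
D(T) = -1
v(Q) = 0
W(y) = -11/4 (W(y) = -3 + ((y + y)/(y + y))/4 = -3 + ((2*y)/((2*y)))/4 = -3 + ((2*y)*(1/(2*y)))/4 = -3 + (¼)*1 = -3 + ¼ = -11/4)
n(N) = N²
u(f) = -4 (u(f) = 4*(-1 - 1*0) = 4*(-1 + 0) = 4*(-1) = -4)
n(-16) + u(W(-6)) = (-16)² - 4 = 256 - 4 = 252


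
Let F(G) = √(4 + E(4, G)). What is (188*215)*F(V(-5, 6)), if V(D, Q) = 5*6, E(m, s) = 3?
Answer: 40420*√7 ≈ 1.0694e+5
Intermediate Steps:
V(D, Q) = 30
F(G) = √7 (F(G) = √(4 + 3) = √7)
(188*215)*F(V(-5, 6)) = (188*215)*√7 = 40420*√7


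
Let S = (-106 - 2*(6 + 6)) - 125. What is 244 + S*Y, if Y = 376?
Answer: -95636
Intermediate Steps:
S = -255 (S = (-106 - 2*12) - 125 = (-106 - 24) - 125 = -130 - 125 = -255)
244 + S*Y = 244 - 255*376 = 244 - 95880 = -95636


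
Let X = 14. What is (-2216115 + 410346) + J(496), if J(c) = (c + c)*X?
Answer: -1791881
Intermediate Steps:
J(c) = 28*c (J(c) = (c + c)*14 = (2*c)*14 = 28*c)
(-2216115 + 410346) + J(496) = (-2216115 + 410346) + 28*496 = -1805769 + 13888 = -1791881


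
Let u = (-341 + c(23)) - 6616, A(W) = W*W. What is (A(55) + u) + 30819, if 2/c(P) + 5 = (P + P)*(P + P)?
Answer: 56758459/2111 ≈ 26887.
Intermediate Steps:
c(P) = 2/(-5 + 4*P**2) (c(P) = 2/(-5 + (P + P)*(P + P)) = 2/(-5 + (2*P)*(2*P)) = 2/(-5 + 4*P**2))
A(W) = W**2
u = -14686225/2111 (u = (-341 + 2/(-5 + 4*23**2)) - 6616 = (-341 + 2/(-5 + 4*529)) - 6616 = (-341 + 2/(-5 + 2116)) - 6616 = (-341 + 2/2111) - 6616 = -719849/2111 - 6616 = -14686225/2111 ≈ -6957.0)
(A(55) + u) + 30819 = (55**2 - 14686225/2111) + 30819 = (3025 - 14686225/2111) + 30819 = -8300450/2111 + 30819 = 56758459/2111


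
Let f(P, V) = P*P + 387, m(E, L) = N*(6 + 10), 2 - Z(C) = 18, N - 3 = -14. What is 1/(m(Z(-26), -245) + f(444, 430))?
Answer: 1/197347 ≈ 5.0672e-6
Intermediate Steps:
N = -11 (N = 3 - 14 = -11)
Z(C) = -16 (Z(C) = 2 - 1*18 = 2 - 18 = -16)
m(E, L) = -176 (m(E, L) = -11*(6 + 10) = -11*16 = -176)
f(P, V) = 387 + P² (f(P, V) = P² + 387 = 387 + P²)
1/(m(Z(-26), -245) + f(444, 430)) = 1/(-176 + (387 + 444²)) = 1/(-176 + (387 + 197136)) = 1/(-176 + 197523) = 1/197347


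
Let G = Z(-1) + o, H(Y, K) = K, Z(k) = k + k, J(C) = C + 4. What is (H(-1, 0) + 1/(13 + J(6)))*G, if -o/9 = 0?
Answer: -2/23 ≈ -0.086957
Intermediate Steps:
J(C) = 4 + C
o = 0 (o = -9*0 = 0)
Z(k) = 2*k
G = -2 (G = 2*(-1) + 0 = -2 + 0 = -2)
(H(-1, 0) + 1/(13 + J(6)))*G = (0 + 1/(13 + (4 + 6)))*(-2) = (0 + 1/(13 + 10))*(-2) = (0 + 1/23)*(-2) = (1/23)*(-2) = -2/23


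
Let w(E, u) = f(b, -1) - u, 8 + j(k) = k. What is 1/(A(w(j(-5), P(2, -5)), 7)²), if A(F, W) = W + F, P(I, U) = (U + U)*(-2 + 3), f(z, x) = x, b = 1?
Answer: 1/256 ≈ 0.0039063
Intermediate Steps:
j(k) = -8 + k
P(I, U) = 2*U (P(I, U) = (2*U)*1 = 2*U)
w(E, u) = -1 - u
A(F, W) = F + W
1/(A(w(j(-5), P(2, -5)), 7)²) = 1/(((-1 - 2*(-5)) + 7)²) = 1/(((-1 - 1*(-10)) + 7)²) = 1/(((-1 + 10) + 7)²) = 1/((9 + 7)²) = 1/(16²) = 1/256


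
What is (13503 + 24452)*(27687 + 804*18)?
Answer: 1600144845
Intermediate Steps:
(13503 + 24452)*(27687 + 804*18) = 37955*(27687 + 14472) = 37955*42159 = 1600144845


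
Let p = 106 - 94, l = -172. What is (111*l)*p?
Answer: -229104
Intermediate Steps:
p = 12
(111*l)*p = (111*(-172))*12 = -19092*12 = -229104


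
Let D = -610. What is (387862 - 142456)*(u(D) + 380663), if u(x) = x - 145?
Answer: 93231702648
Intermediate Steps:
u(x) = -145 + x
(387862 - 142456)*(u(D) + 380663) = (387862 - 142456)*((-145 - 610) + 380663) = 245406*(-755 + 380663) = 245406*379908 = 93231702648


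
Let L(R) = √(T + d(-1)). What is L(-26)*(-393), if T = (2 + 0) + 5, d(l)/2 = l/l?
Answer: -1179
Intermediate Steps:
d(l) = 2 (d(l) = 2*(l/l) = 2*1 = 2)
T = 7 (T = 2 + 5 = 7)
L(R) = 3 (L(R) = √(7 + 2) = √9 = 3)
L(-26)*(-393) = 3*(-393) = -1179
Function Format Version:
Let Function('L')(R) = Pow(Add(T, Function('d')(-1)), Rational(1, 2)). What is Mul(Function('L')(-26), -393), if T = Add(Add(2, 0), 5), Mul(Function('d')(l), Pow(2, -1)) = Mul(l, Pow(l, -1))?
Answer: -1179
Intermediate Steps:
Function('d')(l) = 2 (Function('d')(l) = Mul(2, Mul(l, Pow(l, -1))) = Mul(2, 1) = 2)
T = 7 (T = Add(2, 5) = 7)
Function('L')(R) = 3 (Function('L')(R) = Pow(Add(7, 2), Rational(1, 2)) = Pow(9, Rational(1, 2)) = 3)
Mul(Function('L')(-26), -393) = Mul(3, -393) = -1179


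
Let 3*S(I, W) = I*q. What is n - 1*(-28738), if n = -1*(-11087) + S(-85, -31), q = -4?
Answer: 119815/3 ≈ 39938.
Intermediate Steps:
S(I, W) = -4*I/3 (S(I, W) = (I*(-4))/3 = (-4*I)/3 = -4*I/3)
n = 33601/3 (n = -1*(-11087) - 4/3*(-85) = 11087 + 340/3 = 33601/3 ≈ 11200.)
n - 1*(-28738) = 33601/3 - 1*(-28738) = 33601/3 + 28738 = 119815/3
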